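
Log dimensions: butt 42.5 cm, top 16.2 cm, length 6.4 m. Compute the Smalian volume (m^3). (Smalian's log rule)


Smalian: V = (A1 + A2)/2 * L,  A = pi*(D/200)^2
A1 = pi*(42.5/200)^2 = 0.141863 m^2
A2 = pi*(16.2/200)^2 = 0.020612 m^2
V = (0.141863+0.020612)/2*6.4 = 0.5199 m^3

0.5199


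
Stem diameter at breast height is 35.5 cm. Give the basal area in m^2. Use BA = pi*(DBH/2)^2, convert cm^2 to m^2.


Formula: BA = pi * (DBH/2)^2 / 10000  (cm^2 to m^2)
Radius = DBH/2 = 35.5/2 = 17.75 cm
BA = pi * 17.75^2 / 10000
   = 989.798 cm^2 / 10000
   = 0.099 m^2

0.099


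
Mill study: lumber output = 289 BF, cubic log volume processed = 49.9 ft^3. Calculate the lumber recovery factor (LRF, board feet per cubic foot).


Formula: LRF = Lumber Output (BF) / Log Input (ft^3)
LRF = 289 BF / 49.9 ft^3
LRF = 5.79 BF/ft^3

5.79


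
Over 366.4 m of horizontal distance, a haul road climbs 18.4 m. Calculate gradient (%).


Formula: Gradient = rise / run * 100
Gradient = 18.4 / 366.4 * 100 = 5.0%

5.0


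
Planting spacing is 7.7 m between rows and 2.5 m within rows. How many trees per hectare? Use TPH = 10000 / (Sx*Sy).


Formula: TPH = 10000 m^2/ha / (spacing_x * spacing_y)
Area per tree = 7.7 m * 2.5 m = 19.25 m^2
TPH = 10000 / 19.25 = 519 trees/ha

519


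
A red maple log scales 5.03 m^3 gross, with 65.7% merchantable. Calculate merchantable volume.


Formula: MV = V_total * (merchantable_pct / 100)
Merchantable fraction = 65.7% / 100 = 0.657
MV = 5.03 m^3 * 0.657 = 3.305 m^3

3.305


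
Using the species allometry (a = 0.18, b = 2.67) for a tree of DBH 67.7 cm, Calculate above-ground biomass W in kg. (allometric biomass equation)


Formula: W = a * DBH^b  (allometric power law)
DBH^b = 67.7^2.67 = 77209.6787
W = 0.18 * 77209.6787 = 13897.7 kg

13897.7


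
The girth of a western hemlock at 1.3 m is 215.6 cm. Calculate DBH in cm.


Formula: DBH = C / pi
DBH = 215.6 / pi
pi = 3.14159...
DBH = 68.6 cm

68.6


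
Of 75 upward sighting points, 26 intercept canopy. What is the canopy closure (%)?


Formula: Canopy closure = covered points / total points * 100
Closure = 26 / 75 * 100
Closure = 0.3467 * 100 = 34.7%

34.7


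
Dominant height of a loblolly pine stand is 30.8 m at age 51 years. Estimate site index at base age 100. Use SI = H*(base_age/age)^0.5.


Formula: SI = H_dom * (base_age / age)^0.5
Age ratio = 100 / 51 = 1.96078
sqrt(age_ratio) = 1.40028
SI = 30.8 * 1.40028 = 43.1 m

43.1


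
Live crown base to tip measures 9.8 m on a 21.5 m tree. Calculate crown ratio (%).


Formula: Crown Ratio = (Crown Length / Total Height) * 100
CR = (9.8 m / 21.5 m) * 100
CR = 0.4558 * 100 = 45.6%

45.6


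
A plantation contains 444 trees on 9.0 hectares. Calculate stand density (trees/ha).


Formula: Stand Density = N_trees / Area_ha
Density = 444 trees / 9.0 ha
Density = 49 trees/ha

49


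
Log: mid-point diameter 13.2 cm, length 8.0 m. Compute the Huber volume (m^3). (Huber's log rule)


Huber: V = Am * L,  Am = pi*(Dm/200)^2
Am = pi*(13.2/200)^2 = 0.013685 m^2
V = 0.013685*8.0 = 0.1095 m^3

0.1095


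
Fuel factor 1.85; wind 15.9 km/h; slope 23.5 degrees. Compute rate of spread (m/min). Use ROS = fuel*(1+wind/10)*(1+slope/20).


Formula: ROS = fuel * (1 + wind/10) * (1 + slope/20)
Wind factor = 1 + 15.9/10 = 2.59
Slope factor = 1 + 23.5/20 = 2.175
ROS = 1.85 * 2.59 * 2.175 = 10.42 m/min

10.42


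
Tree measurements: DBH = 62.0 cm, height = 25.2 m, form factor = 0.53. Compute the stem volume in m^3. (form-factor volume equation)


Formula: V = pi * (DBH/200)^2 * H * ff
Radius = DBH/200 = 62.0/200 = 0.31 m
Radius^2 = 0.31^2 = 0.0961 m^2
V = pi * 0.0961 * 25.2 * 0.53
V = 4.032 m^3

4.032


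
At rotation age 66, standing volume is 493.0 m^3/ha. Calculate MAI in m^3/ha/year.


Formula: MAI = Total Volume / Stand Age
MAI = 493.0 m^3/ha / 66 years
MAI = 7.47 m^3/ha/year

7.47


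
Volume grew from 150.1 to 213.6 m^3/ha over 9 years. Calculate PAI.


Formula: PAI = (V_T2 - V_T1) / (T2 - T1)
Volume increment = 213.6 - 150.1 = 63.5 m^3/ha
PAI = 63.5 / 9 = 7.06 m^3/ha/year

7.06


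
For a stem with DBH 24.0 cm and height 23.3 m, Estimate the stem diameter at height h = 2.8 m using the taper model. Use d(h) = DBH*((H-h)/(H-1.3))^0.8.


Taper: d(h) = DBH * ((H - h) / (H - 1.3))^0.8
Numerator = H - h = 23.3 - 2.8 = 20.5 m
Denominator = H - 1.3 = 23.3 - 1.3 = 22.0 m
Ratio = 20.5 / 22.0 = 0.93182
d = 24.0 * 0.93182^0.8 = 22.7 cm

22.7


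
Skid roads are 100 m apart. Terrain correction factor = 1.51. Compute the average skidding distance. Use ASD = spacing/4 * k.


Formula: ASD = (spacing / 4) * correction
Uncorrected distance = spacing / 4 = 100 / 4 = 25 m
ASD = 25 * 1.51 = 38 m

38


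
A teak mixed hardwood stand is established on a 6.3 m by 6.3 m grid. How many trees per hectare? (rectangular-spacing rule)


Formula: TPH = 10000 m^2/ha / (spacing_x * spacing_y)
Area per tree = 6.3 m * 6.3 m = 39.69 m^2
TPH = 10000 / 39.69 = 252 trees/ha

252


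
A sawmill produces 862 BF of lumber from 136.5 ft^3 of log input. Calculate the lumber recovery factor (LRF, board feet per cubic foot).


Formula: LRF = Lumber Output (BF) / Log Input (ft^3)
LRF = 862 BF / 136.5 ft^3
LRF = 6.32 BF/ft^3

6.32


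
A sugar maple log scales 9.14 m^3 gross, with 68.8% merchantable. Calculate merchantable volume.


Formula: MV = V_total * (merchantable_pct / 100)
Merchantable fraction = 68.8% / 100 = 0.688
MV = 9.14 m^3 * 0.688 = 6.288 m^3

6.288


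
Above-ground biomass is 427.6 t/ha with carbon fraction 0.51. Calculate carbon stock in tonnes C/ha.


Formula: Carbon Stock = Biomass * Carbon Fraction
C = 427.6 t/ha * 0.51
C = 218.1 t C/ha

218.1


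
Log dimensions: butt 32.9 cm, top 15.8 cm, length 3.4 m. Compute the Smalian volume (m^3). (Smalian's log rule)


Smalian: V = (A1 + A2)/2 * L,  A = pi*(D/200)^2
A1 = pi*(32.9/200)^2 = 0.085012 m^2
A2 = pi*(15.8/200)^2 = 0.019607 m^2
V = (0.085012+0.019607)/2*3.4 = 0.1779 m^3

0.1779


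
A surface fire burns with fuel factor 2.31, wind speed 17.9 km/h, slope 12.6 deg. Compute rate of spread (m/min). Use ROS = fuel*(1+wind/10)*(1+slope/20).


Formula: ROS = fuel * (1 + wind/10) * (1 + slope/20)
Wind factor = 1 + 17.9/10 = 2.79
Slope factor = 1 + 12.6/20 = 1.63
ROS = 2.31 * 2.79 * 1.63 = 10.51 m/min

10.51


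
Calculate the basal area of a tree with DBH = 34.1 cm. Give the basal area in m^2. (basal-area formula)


Formula: BA = pi * (DBH/2)^2 / 10000  (cm^2 to m^2)
Radius = DBH/2 = 34.1/2 = 17.05 cm
BA = pi * 17.05^2 / 10000
   = 913.2688 cm^2 / 10000
   = 0.0913 m^2

0.0913


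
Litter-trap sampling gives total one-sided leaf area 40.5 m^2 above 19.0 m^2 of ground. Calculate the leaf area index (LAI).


Formula: LAI = total leaf area / ground area  (dimensionless)
LAI = 40.5 m^2 / 19.0 m^2
LAI = 2.13

2.13


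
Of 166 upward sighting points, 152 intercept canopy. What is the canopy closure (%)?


Formula: Canopy closure = covered points / total points * 100
Closure = 152 / 166 * 100
Closure = 0.9157 * 100 = 91.6%

91.6


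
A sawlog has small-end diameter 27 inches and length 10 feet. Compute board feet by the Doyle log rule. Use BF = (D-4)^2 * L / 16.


Doyle: BF = (D - 4)^2 * L / 16
Adjusted diameter = 27 - 4 = 23 in
(D-4)^2 = 23^2 = 529
BF = 529 * 10 / 16 = 331 BF

331


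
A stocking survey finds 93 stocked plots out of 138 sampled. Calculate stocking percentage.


Formula: Stocking % = stocked plots / total plots * 100
Stocking = 93 / 138 * 100
Stocking = 0.6739 * 100 = 67.4%

67.4


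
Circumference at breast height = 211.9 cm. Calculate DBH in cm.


Formula: DBH = C / pi
DBH = 211.9 / pi
pi = 3.14159...
DBH = 67.4 cm

67.4


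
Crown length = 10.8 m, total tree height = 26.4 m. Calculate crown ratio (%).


Formula: Crown Ratio = (Crown Length / Total Height) * 100
CR = (10.8 m / 26.4 m) * 100
CR = 0.4091 * 100 = 40.9%

40.9


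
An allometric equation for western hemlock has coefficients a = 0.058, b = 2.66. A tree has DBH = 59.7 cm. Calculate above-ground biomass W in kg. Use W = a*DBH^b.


Formula: W = a * DBH^b  (allometric power law)
DBH^b = 59.7^2.66 = 52977.5318
W = 0.058 * 52977.5318 = 3072.7 kg

3072.7


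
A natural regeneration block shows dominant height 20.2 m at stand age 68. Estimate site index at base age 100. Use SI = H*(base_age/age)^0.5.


Formula: SI = H_dom * (base_age / age)^0.5
Age ratio = 100 / 68 = 1.47059
sqrt(age_ratio) = 1.21268
SI = 20.2 * 1.21268 = 24.5 m

24.5


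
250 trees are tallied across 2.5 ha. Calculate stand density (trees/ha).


Formula: Stand Density = N_trees / Area_ha
Density = 250 trees / 2.5 ha
Density = 100 trees/ha

100


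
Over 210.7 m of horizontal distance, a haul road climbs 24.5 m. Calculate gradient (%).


Formula: Gradient = rise / run * 100
Gradient = 24.5 / 210.7 * 100 = 11.6%

11.6


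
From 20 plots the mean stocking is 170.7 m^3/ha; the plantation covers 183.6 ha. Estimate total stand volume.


Formula: Total Volume = Mean Volume per ha * Total Area
Total Volume = 170.7 m^3/ha * 183.6 ha
Total Volume = 31341 m^3

31341


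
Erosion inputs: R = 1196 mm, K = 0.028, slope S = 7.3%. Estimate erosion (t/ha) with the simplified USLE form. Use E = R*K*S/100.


Formula: E = R * K * S / 100  (simplified USLE)
R * K = 1196 * 0.028 = 33.488
E = 33.488 * 7.3 / 100 = 2.44 t/ha

2.44


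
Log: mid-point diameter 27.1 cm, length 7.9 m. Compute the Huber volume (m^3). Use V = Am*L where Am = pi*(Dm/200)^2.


Huber: V = Am * L,  Am = pi*(Dm/200)^2
Am = pi*(27.1/200)^2 = 0.05768 m^2
V = 0.05768*7.9 = 0.4557 m^3

0.4557


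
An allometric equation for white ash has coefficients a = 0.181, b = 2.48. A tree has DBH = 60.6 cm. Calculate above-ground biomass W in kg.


Formula: W = a * DBH^b  (allometric power law)
DBH^b = 60.6^2.48 = 26334.9263
W = 0.181 * 26334.9263 = 4766.6 kg

4766.6


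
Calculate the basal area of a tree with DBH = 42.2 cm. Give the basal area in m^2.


Formula: BA = pi * (DBH/2)^2 / 10000  (cm^2 to m^2)
Radius = DBH/2 = 42.2/2 = 21.1 cm
BA = pi * 21.1^2 / 10000
   = 1398.6685 cm^2 / 10000
   = 0.1399 m^2

0.1399


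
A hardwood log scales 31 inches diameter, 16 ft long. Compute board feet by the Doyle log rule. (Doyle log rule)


Doyle: BF = (D - 4)^2 * L / 16
Adjusted diameter = 31 - 4 = 27 in
(D-4)^2 = 27^2 = 729
BF = 729 * 16 / 16 = 729 BF

729


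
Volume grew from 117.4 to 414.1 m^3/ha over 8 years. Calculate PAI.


Formula: PAI = (V_T2 - V_T1) / (T2 - T1)
Volume increment = 414.1 - 117.4 = 296.7 m^3/ha
PAI = 296.7 / 8 = 37.09 m^3/ha/year

37.09


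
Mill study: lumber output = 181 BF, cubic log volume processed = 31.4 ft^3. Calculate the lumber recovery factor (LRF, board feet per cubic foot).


Formula: LRF = Lumber Output (BF) / Log Input (ft^3)
LRF = 181 BF / 31.4 ft^3
LRF = 5.76 BF/ft^3

5.76


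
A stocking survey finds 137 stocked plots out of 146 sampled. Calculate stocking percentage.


Formula: Stocking % = stocked plots / total plots * 100
Stocking = 137 / 146 * 100
Stocking = 0.9384 * 100 = 93.8%

93.8


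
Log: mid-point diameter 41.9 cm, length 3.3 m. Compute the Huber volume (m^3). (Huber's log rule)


Huber: V = Am * L,  Am = pi*(Dm/200)^2
Am = pi*(41.9/200)^2 = 0.137885 m^2
V = 0.137885*3.3 = 0.455 m^3

0.455


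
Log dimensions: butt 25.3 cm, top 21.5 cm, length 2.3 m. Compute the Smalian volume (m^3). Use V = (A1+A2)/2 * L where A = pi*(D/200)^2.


Smalian: V = (A1 + A2)/2 * L,  A = pi*(D/200)^2
A1 = pi*(25.3/200)^2 = 0.050273 m^2
A2 = pi*(21.5/200)^2 = 0.036305 m^2
V = (0.050273+0.036305)/2*2.3 = 0.0996 m^3

0.0996


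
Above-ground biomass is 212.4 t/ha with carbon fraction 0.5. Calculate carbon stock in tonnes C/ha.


Formula: Carbon Stock = Biomass * Carbon Fraction
C = 212.4 t/ha * 0.5
C = 106.2 t C/ha

106.2


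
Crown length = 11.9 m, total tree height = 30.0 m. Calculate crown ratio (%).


Formula: Crown Ratio = (Crown Length / Total Height) * 100
CR = (11.9 m / 30.0 m) * 100
CR = 0.3967 * 100 = 39.7%

39.7


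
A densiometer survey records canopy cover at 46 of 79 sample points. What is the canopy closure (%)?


Formula: Canopy closure = covered points / total points * 100
Closure = 46 / 79 * 100
Closure = 0.5823 * 100 = 58.2%

58.2


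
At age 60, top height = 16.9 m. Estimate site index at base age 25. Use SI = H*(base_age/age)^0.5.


Formula: SI = H_dom * (base_age / age)^0.5
Age ratio = 25 / 60 = 0.41667
sqrt(age_ratio) = 0.6455
SI = 16.9 * 0.6455 = 10.9 m

10.9


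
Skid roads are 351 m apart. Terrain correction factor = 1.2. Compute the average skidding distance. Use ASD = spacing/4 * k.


Formula: ASD = (spacing / 4) * correction
Uncorrected distance = spacing / 4 = 351 / 4 = 87.75 m
ASD = 87.75 * 1.2 = 105 m

105


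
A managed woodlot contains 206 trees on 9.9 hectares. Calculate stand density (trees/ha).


Formula: Stand Density = N_trees / Area_ha
Density = 206 trees / 9.9 ha
Density = 21 trees/ha

21


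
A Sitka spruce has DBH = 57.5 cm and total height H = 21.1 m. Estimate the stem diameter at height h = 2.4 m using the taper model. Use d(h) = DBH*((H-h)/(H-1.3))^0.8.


Taper: d(h) = DBH * ((H - h) / (H - 1.3))^0.8
Numerator = H - h = 21.1 - 2.4 = 18.7 m
Denominator = H - 1.3 = 21.1 - 1.3 = 19.8 m
Ratio = 18.7 / 19.8 = 0.94444
d = 57.5 * 0.94444^0.8 = 54.9 cm

54.9


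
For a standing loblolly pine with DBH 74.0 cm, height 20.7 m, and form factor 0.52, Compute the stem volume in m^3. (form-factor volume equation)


Formula: V = pi * (DBH/200)^2 * H * ff
Radius = DBH/200 = 74.0/200 = 0.37 m
Radius^2 = 0.37^2 = 0.1369 m^2
V = pi * 0.1369 * 20.7 * 0.52
V = 4.629 m^3

4.629


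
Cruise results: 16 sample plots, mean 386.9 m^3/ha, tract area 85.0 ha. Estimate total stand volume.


Formula: Total Volume = Mean Volume per ha * Total Area
Total Volume = 386.9 m^3/ha * 85.0 ha
Total Volume = 32887 m^3

32887


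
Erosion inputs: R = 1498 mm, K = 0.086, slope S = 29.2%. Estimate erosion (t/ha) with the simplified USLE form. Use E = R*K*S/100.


Formula: E = R * K * S / 100  (simplified USLE)
R * K = 1498 * 0.086 = 128.828
E = 128.828 * 29.2 / 100 = 37.62 t/ha

37.62


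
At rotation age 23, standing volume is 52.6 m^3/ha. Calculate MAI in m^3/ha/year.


Formula: MAI = Total Volume / Stand Age
MAI = 52.6 m^3/ha / 23 years
MAI = 2.29 m^3/ha/year

2.29


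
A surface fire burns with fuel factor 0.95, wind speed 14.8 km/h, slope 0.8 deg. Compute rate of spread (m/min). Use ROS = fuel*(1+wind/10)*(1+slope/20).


Formula: ROS = fuel * (1 + wind/10) * (1 + slope/20)
Wind factor = 1 + 14.8/10 = 2.48
Slope factor = 1 + 0.8/20 = 1.04
ROS = 0.95 * 2.48 * 1.04 = 2.45 m/min

2.45


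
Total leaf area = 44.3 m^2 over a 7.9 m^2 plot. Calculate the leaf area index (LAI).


Formula: LAI = total leaf area / ground area  (dimensionless)
LAI = 44.3 m^2 / 7.9 m^2
LAI = 5.61

5.61


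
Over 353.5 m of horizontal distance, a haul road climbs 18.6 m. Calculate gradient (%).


Formula: Gradient = rise / run * 100
Gradient = 18.6 / 353.5 * 100 = 5.3%

5.3


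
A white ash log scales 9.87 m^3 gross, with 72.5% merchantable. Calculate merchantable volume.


Formula: MV = V_total * (merchantable_pct / 100)
Merchantable fraction = 72.5% / 100 = 0.725
MV = 9.87 m^3 * 0.725 = 7.156 m^3

7.156


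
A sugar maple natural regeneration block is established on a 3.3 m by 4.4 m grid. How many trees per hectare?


Formula: TPH = 10000 m^2/ha / (spacing_x * spacing_y)
Area per tree = 3.3 m * 4.4 m = 14.52 m^2
TPH = 10000 / 14.52 = 689 trees/ha

689


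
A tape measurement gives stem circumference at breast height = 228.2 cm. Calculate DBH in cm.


Formula: DBH = C / pi
DBH = 228.2 / pi
pi = 3.14159...
DBH = 72.6 cm

72.6


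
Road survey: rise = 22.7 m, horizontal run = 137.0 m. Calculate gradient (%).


Formula: Gradient = rise / run * 100
Gradient = 22.7 / 137.0 * 100 = 16.6%

16.6


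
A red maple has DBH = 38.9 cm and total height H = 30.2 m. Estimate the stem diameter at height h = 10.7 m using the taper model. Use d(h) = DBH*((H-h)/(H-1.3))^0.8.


Taper: d(h) = DBH * ((H - h) / (H - 1.3))^0.8
Numerator = H - h = 30.2 - 10.7 = 19.5 m
Denominator = H - 1.3 = 30.2 - 1.3 = 28.9 m
Ratio = 19.5 / 28.9 = 0.67474
d = 38.9 * 0.67474^0.8 = 28.4 cm

28.4


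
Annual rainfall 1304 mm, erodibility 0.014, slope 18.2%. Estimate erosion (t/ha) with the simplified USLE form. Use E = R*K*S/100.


Formula: E = R * K * S / 100  (simplified USLE)
R * K = 1304 * 0.014 = 18.256
E = 18.256 * 18.2 / 100 = 3.32 t/ha

3.32


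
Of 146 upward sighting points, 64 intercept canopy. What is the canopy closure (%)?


Formula: Canopy closure = covered points / total points * 100
Closure = 64 / 146 * 100
Closure = 0.4384 * 100 = 43.8%

43.8


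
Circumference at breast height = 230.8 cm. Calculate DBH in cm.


Formula: DBH = C / pi
DBH = 230.8 / pi
pi = 3.14159...
DBH = 73.5 cm

73.5


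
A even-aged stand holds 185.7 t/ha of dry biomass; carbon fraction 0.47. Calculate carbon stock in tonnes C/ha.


Formula: Carbon Stock = Biomass * Carbon Fraction
C = 185.7 t/ha * 0.47
C = 87.3 t C/ha

87.3


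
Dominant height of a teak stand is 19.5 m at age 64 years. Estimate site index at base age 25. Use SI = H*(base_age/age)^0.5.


Formula: SI = H_dom * (base_age / age)^0.5
Age ratio = 25 / 64 = 0.39062
sqrt(age_ratio) = 0.625
SI = 19.5 * 0.625 = 12.2 m

12.2


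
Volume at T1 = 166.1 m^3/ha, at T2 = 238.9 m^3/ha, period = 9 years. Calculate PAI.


Formula: PAI = (V_T2 - V_T1) / (T2 - T1)
Volume increment = 238.9 - 166.1 = 72.8 m^3/ha
PAI = 72.8 / 9 = 8.09 m^3/ha/year

8.09


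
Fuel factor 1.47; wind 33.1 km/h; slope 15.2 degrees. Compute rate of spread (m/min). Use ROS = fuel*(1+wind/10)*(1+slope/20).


Formula: ROS = fuel * (1 + wind/10) * (1 + slope/20)
Wind factor = 1 + 33.1/10 = 4.31
Slope factor = 1 + 15.2/20 = 1.76
ROS = 1.47 * 4.31 * 1.76 = 11.15 m/min

11.15


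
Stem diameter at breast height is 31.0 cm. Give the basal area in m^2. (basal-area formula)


Formula: BA = pi * (DBH/2)^2 / 10000  (cm^2 to m^2)
Radius = DBH/2 = 31.0/2 = 15.5 cm
BA = pi * 15.5^2 / 10000
   = 754.7676 cm^2 / 10000
   = 0.0755 m^2

0.0755


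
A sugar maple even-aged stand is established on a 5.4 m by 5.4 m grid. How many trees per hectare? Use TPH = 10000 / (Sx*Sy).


Formula: TPH = 10000 m^2/ha / (spacing_x * spacing_y)
Area per tree = 5.4 m * 5.4 m = 29.16 m^2
TPH = 10000 / 29.16 = 343 trees/ha

343


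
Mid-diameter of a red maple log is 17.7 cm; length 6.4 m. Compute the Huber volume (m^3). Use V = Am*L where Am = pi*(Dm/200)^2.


Huber: V = Am * L,  Am = pi*(Dm/200)^2
Am = pi*(17.7/200)^2 = 0.024606 m^2
V = 0.024606*6.4 = 0.1575 m^3

0.1575


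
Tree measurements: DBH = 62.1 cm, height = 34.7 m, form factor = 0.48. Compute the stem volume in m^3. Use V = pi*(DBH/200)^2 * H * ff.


Formula: V = pi * (DBH/200)^2 * H * ff
Radius = DBH/200 = 62.1/200 = 0.3105 m
Radius^2 = 0.3105^2 = 0.09641025 m^2
V = pi * 0.09641025 * 34.7 * 0.48
V = 5.045 m^3

5.045


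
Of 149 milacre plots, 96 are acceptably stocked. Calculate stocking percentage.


Formula: Stocking % = stocked plots / total plots * 100
Stocking = 96 / 149 * 100
Stocking = 0.6443 * 100 = 64.4%

64.4


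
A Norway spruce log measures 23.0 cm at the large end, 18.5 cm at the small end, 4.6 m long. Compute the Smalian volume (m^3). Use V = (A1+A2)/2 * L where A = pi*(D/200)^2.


Smalian: V = (A1 + A2)/2 * L,  A = pi*(D/200)^2
A1 = pi*(23.0/200)^2 = 0.041548 m^2
A2 = pi*(18.5/200)^2 = 0.02688 m^2
V = (0.041548+0.02688)/2*4.6 = 0.1574 m^3

0.1574


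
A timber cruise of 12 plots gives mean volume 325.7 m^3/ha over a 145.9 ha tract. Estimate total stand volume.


Formula: Total Volume = Mean Volume per ha * Total Area
Total Volume = 325.7 m^3/ha * 145.9 ha
Total Volume = 47520 m^3

47520


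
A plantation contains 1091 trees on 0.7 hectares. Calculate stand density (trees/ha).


Formula: Stand Density = N_trees / Area_ha
Density = 1091 trees / 0.7 ha
Density = 1559 trees/ha

1559


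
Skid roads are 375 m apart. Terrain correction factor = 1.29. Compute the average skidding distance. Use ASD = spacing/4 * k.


Formula: ASD = (spacing / 4) * correction
Uncorrected distance = spacing / 4 = 375 / 4 = 93.75 m
ASD = 93.75 * 1.29 = 121 m

121


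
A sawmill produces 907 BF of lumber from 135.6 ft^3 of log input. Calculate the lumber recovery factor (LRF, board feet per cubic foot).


Formula: LRF = Lumber Output (BF) / Log Input (ft^3)
LRF = 907 BF / 135.6 ft^3
LRF = 6.69 BF/ft^3

6.69


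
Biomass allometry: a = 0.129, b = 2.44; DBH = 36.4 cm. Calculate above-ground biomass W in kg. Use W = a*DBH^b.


Formula: W = a * DBH^b  (allometric power law)
DBH^b = 36.4^2.44 = 6442.9888
W = 0.129 * 6442.9888 = 831.1 kg

831.1


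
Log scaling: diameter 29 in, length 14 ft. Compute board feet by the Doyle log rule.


Doyle: BF = (D - 4)^2 * L / 16
Adjusted diameter = 29 - 4 = 25 in
(D-4)^2 = 25^2 = 625
BF = 625 * 14 / 16 = 547 BF

547


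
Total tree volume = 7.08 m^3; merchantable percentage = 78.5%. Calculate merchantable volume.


Formula: MV = V_total * (merchantable_pct / 100)
Merchantable fraction = 78.5% / 100 = 0.785
MV = 7.08 m^3 * 0.785 = 5.558 m^3

5.558


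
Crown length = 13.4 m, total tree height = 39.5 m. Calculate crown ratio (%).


Formula: Crown Ratio = (Crown Length / Total Height) * 100
CR = (13.4 m / 39.5 m) * 100
CR = 0.3392 * 100 = 33.9%

33.9


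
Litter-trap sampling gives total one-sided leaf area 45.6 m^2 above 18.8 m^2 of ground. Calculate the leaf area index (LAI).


Formula: LAI = total leaf area / ground area  (dimensionless)
LAI = 45.6 m^2 / 18.8 m^2
LAI = 2.43

2.43


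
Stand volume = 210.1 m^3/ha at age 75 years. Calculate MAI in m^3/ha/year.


Formula: MAI = Total Volume / Stand Age
MAI = 210.1 m^3/ha / 75 years
MAI = 2.8 m^3/ha/year

2.8


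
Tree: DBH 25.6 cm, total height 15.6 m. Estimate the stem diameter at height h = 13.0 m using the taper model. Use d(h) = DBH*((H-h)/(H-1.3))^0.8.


Taper: d(h) = DBH * ((H - h) / (H - 1.3))^0.8
Numerator = H - h = 15.6 - 13.0 = 2.6 m
Denominator = H - 1.3 = 15.6 - 1.3 = 14.3 m
Ratio = 2.6 / 14.3 = 0.18182
d = 25.6 * 0.18182^0.8 = 6.5 cm

6.5


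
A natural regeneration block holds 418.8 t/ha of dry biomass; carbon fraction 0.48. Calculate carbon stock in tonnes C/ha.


Formula: Carbon Stock = Biomass * Carbon Fraction
C = 418.8 t/ha * 0.48
C = 201.0 t C/ha

201.0


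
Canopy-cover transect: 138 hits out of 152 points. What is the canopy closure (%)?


Formula: Canopy closure = covered points / total points * 100
Closure = 138 / 152 * 100
Closure = 0.9079 * 100 = 90.8%

90.8


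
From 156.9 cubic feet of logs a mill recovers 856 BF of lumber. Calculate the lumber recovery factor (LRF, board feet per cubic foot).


Formula: LRF = Lumber Output (BF) / Log Input (ft^3)
LRF = 856 BF / 156.9 ft^3
LRF = 5.46 BF/ft^3

5.46


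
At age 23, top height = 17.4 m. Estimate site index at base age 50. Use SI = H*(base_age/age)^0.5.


Formula: SI = H_dom * (base_age / age)^0.5
Age ratio = 50 / 23 = 2.17391
sqrt(age_ratio) = 1.47442
SI = 17.4 * 1.47442 = 25.7 m

25.7


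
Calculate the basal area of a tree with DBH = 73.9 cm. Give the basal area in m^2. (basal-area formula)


Formula: BA = pi * (DBH/2)^2 / 10000  (cm^2 to m^2)
Radius = DBH/2 = 73.9/2 = 36.95 cm
BA = pi * 36.95^2 / 10000
   = 4289.2243 cm^2 / 10000
   = 0.4289 m^2

0.4289


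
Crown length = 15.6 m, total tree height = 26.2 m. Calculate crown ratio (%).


Formula: Crown Ratio = (Crown Length / Total Height) * 100
CR = (15.6 m / 26.2 m) * 100
CR = 0.5954 * 100 = 59.5%

59.5


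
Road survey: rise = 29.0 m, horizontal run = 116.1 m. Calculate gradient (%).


Formula: Gradient = rise / run * 100
Gradient = 29.0 / 116.1 * 100 = 25.0%

25.0


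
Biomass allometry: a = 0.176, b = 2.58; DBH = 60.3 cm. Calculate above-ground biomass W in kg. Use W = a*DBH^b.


Formula: W = a * DBH^b  (allometric power law)
DBH^b = 60.3^2.58 = 39193.9167
W = 0.176 * 39193.9167 = 6898.1 kg

6898.1


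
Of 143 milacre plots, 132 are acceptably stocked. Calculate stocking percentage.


Formula: Stocking % = stocked plots / total plots * 100
Stocking = 132 / 143 * 100
Stocking = 0.9231 * 100 = 92.3%

92.3


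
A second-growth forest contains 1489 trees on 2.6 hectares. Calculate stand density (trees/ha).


Formula: Stand Density = N_trees / Area_ha
Density = 1489 trees / 2.6 ha
Density = 573 trees/ha

573


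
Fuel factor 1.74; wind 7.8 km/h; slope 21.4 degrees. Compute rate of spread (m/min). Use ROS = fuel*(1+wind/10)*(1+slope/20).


Formula: ROS = fuel * (1 + wind/10) * (1 + slope/20)
Wind factor = 1 + 7.8/10 = 1.78
Slope factor = 1 + 21.4/20 = 2.07
ROS = 1.74 * 1.78 * 2.07 = 6.41 m/min

6.41


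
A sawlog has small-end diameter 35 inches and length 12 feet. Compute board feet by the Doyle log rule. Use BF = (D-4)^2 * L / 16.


Doyle: BF = (D - 4)^2 * L / 16
Adjusted diameter = 35 - 4 = 31 in
(D-4)^2 = 31^2 = 961
BF = 961 * 12 / 16 = 721 BF

721


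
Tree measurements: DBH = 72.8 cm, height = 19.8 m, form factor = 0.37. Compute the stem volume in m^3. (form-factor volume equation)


Formula: V = pi * (DBH/200)^2 * H * ff
Radius = DBH/200 = 72.8/200 = 0.364 m
Radius^2 = 0.364^2 = 0.132496 m^2
V = pi * 0.132496 * 19.8 * 0.37
V = 3.049 m^3

3.049


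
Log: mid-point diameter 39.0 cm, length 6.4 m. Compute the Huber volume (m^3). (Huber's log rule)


Huber: V = Am * L,  Am = pi*(Dm/200)^2
Am = pi*(39.0/200)^2 = 0.119459 m^2
V = 0.119459*6.4 = 0.7645 m^3

0.7645


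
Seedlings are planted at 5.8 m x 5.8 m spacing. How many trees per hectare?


Formula: TPH = 10000 m^2/ha / (spacing_x * spacing_y)
Area per tree = 5.8 m * 5.8 m = 33.64 m^2
TPH = 10000 / 33.64 = 297 trees/ha

297


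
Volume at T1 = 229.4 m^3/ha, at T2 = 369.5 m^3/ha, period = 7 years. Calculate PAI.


Formula: PAI = (V_T2 - V_T1) / (T2 - T1)
Volume increment = 369.5 - 229.4 = 140.1 m^3/ha
PAI = 140.1 / 7 = 20.01 m^3/ha/year

20.01


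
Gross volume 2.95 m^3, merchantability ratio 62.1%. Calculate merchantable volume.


Formula: MV = V_total * (merchantable_pct / 100)
Merchantable fraction = 62.1% / 100 = 0.621
MV = 2.95 m^3 * 0.621 = 1.832 m^3

1.832


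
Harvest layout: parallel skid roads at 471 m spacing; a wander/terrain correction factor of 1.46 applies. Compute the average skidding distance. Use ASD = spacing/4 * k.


Formula: ASD = (spacing / 4) * correction
Uncorrected distance = spacing / 4 = 471 / 4 = 117.75 m
ASD = 117.75 * 1.46 = 172 m

172


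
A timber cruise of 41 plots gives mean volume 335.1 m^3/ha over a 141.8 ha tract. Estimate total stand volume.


Formula: Total Volume = Mean Volume per ha * Total Area
Total Volume = 335.1 m^3/ha * 141.8 ha
Total Volume = 47517 m^3

47517


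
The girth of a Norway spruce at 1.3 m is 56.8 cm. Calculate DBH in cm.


Formula: DBH = C / pi
DBH = 56.8 / pi
pi = 3.14159...
DBH = 18.1 cm

18.1


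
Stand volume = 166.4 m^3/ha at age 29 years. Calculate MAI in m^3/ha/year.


Formula: MAI = Total Volume / Stand Age
MAI = 166.4 m^3/ha / 29 years
MAI = 5.74 m^3/ha/year

5.74


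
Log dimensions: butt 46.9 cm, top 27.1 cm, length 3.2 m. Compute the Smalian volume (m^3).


Smalian: V = (A1 + A2)/2 * L,  A = pi*(D/200)^2
A1 = pi*(46.9/200)^2 = 0.172757 m^2
A2 = pi*(27.1/200)^2 = 0.05768 m^2
V = (0.172757+0.05768)/2*3.2 = 0.3687 m^3

0.3687


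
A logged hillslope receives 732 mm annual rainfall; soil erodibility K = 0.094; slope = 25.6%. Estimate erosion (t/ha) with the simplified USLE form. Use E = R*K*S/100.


Formula: E = R * K * S / 100  (simplified USLE)
R * K = 732 * 0.094 = 68.808
E = 68.808 * 25.6 / 100 = 17.61 t/ha

17.61


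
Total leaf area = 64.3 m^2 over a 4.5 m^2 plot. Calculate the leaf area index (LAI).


Formula: LAI = total leaf area / ground area  (dimensionless)
LAI = 64.3 m^2 / 4.5 m^2
LAI = 14.29

14.29


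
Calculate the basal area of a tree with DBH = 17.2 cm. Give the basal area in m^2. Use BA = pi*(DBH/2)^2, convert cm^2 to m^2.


Formula: BA = pi * (DBH/2)^2 / 10000  (cm^2 to m^2)
Radius = DBH/2 = 17.2/2 = 8.6 cm
BA = pi * 8.6^2 / 10000
   = 232.3522 cm^2 / 10000
   = 0.0232 m^2

0.0232


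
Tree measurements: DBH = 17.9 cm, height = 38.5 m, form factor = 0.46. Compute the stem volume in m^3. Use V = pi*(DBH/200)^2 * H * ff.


Formula: V = pi * (DBH/200)^2 * H * ff
Radius = DBH/200 = 17.9/200 = 0.0895 m
Radius^2 = 0.0895^2 = 0.00801025 m^2
V = pi * 0.00801025 * 38.5 * 0.46
V = 0.446 m^3

0.446


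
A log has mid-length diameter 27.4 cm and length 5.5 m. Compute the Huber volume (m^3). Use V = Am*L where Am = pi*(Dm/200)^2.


Huber: V = Am * L,  Am = pi*(Dm/200)^2
Am = pi*(27.4/200)^2 = 0.058965 m^2
V = 0.058965*5.5 = 0.3243 m^3

0.3243


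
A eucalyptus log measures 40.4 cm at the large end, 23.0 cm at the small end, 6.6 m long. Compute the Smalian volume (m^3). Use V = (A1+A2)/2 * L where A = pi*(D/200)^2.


Smalian: V = (A1 + A2)/2 * L,  A = pi*(D/200)^2
A1 = pi*(40.4/200)^2 = 0.12819 m^2
A2 = pi*(23.0/200)^2 = 0.041548 m^2
V = (0.12819+0.041548)/2*6.6 = 0.5601 m^3

0.5601


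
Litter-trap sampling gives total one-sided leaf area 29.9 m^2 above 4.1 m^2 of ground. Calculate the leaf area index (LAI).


Formula: LAI = total leaf area / ground area  (dimensionless)
LAI = 29.9 m^2 / 4.1 m^2
LAI = 7.29

7.29


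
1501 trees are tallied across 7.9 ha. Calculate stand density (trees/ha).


Formula: Stand Density = N_trees / Area_ha
Density = 1501 trees / 7.9 ha
Density = 190 trees/ha

190


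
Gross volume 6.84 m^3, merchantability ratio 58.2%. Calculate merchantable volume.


Formula: MV = V_total * (merchantable_pct / 100)
Merchantable fraction = 58.2% / 100 = 0.582
MV = 6.84 m^3 * 0.582 = 3.981 m^3

3.981


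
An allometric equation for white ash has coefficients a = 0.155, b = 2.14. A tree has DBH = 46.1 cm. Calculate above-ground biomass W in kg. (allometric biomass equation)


Formula: W = a * DBH^b  (allometric power law)
DBH^b = 46.1^2.14 = 3633.4566
W = 0.155 * 3633.4566 = 563.2 kg

563.2


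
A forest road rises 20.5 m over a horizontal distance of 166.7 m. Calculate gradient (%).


Formula: Gradient = rise / run * 100
Gradient = 20.5 / 166.7 * 100 = 12.3%

12.3


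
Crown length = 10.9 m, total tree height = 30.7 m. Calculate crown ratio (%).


Formula: Crown Ratio = (Crown Length / Total Height) * 100
CR = (10.9 m / 30.7 m) * 100
CR = 0.355 * 100 = 35.5%

35.5


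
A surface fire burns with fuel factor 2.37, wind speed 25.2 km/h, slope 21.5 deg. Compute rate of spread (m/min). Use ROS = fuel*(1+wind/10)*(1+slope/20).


Formula: ROS = fuel * (1 + wind/10) * (1 + slope/20)
Wind factor = 1 + 25.2/10 = 3.52
Slope factor = 1 + 21.5/20 = 2.075
ROS = 2.37 * 3.52 * 2.075 = 17.31 m/min

17.31


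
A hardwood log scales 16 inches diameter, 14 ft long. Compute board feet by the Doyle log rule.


Doyle: BF = (D - 4)^2 * L / 16
Adjusted diameter = 16 - 4 = 12 in
(D-4)^2 = 12^2 = 144
BF = 144 * 14 / 16 = 126 BF

126


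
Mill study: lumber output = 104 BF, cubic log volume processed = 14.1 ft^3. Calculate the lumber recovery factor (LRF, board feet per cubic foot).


Formula: LRF = Lumber Output (BF) / Log Input (ft^3)
LRF = 104 BF / 14.1 ft^3
LRF = 7.38 BF/ft^3

7.38


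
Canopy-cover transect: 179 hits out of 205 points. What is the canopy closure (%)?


Formula: Canopy closure = covered points / total points * 100
Closure = 179 / 205 * 100
Closure = 0.8732 * 100 = 87.3%

87.3


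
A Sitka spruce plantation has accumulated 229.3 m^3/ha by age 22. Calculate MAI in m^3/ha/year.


Formula: MAI = Total Volume / Stand Age
MAI = 229.3 m^3/ha / 22 years
MAI = 10.42 m^3/ha/year

10.42


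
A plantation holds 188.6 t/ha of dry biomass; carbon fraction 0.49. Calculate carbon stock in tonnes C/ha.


Formula: Carbon Stock = Biomass * Carbon Fraction
C = 188.6 t/ha * 0.49
C = 92.4 t C/ha

92.4


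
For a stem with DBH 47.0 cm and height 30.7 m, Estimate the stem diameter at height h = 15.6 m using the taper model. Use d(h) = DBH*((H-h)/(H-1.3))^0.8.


Taper: d(h) = DBH * ((H - h) / (H - 1.3))^0.8
Numerator = H - h = 30.7 - 15.6 = 15.1 m
Denominator = H - 1.3 = 30.7 - 1.3 = 29.4 m
Ratio = 15.1 / 29.4 = 0.51361
d = 47.0 * 0.51361^0.8 = 27.6 cm

27.6


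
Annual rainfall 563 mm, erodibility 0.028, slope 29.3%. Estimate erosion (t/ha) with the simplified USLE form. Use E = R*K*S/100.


Formula: E = R * K * S / 100  (simplified USLE)
R * K = 563 * 0.028 = 15.764
E = 15.764 * 29.3 / 100 = 4.62 t/ha

4.62


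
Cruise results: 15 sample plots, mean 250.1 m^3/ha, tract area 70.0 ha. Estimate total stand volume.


Formula: Total Volume = Mean Volume per ha * Total Area
Total Volume = 250.1 m^3/ha * 70.0 ha
Total Volume = 17507 m^3

17507


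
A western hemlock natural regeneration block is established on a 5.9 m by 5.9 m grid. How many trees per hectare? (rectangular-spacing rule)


Formula: TPH = 10000 m^2/ha / (spacing_x * spacing_y)
Area per tree = 5.9 m * 5.9 m = 34.81 m^2
TPH = 10000 / 34.81 = 287 trees/ha

287


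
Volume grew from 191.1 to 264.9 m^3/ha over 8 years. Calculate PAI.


Formula: PAI = (V_T2 - V_T1) / (T2 - T1)
Volume increment = 264.9 - 191.1 = 73.8 m^3/ha
PAI = 73.8 / 8 = 9.23 m^3/ha/year

9.23


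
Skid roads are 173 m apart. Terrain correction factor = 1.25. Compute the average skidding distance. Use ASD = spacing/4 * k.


Formula: ASD = (spacing / 4) * correction
Uncorrected distance = spacing / 4 = 173 / 4 = 43.25 m
ASD = 43.25 * 1.25 = 54 m

54


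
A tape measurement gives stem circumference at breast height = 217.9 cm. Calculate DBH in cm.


Formula: DBH = C / pi
DBH = 217.9 / pi
pi = 3.14159...
DBH = 69.4 cm

69.4


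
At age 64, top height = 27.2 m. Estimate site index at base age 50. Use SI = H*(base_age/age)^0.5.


Formula: SI = H_dom * (base_age / age)^0.5
Age ratio = 50 / 64 = 0.78125
sqrt(age_ratio) = 0.88388
SI = 27.2 * 0.88388 = 24.0 m

24.0


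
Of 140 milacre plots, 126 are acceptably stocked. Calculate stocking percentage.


Formula: Stocking % = stocked plots / total plots * 100
Stocking = 126 / 140 * 100
Stocking = 0.9 * 100 = 90.0%

90.0


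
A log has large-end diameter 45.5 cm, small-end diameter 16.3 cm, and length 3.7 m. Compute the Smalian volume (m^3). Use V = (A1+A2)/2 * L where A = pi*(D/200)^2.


Smalian: V = (A1 + A2)/2 * L,  A = pi*(D/200)^2
A1 = pi*(45.5/200)^2 = 0.162597 m^2
A2 = pi*(16.3/200)^2 = 0.020867 m^2
V = (0.162597+0.020867)/2*3.7 = 0.3394 m^3

0.3394


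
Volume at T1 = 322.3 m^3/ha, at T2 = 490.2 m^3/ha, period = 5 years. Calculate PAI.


Formula: PAI = (V_T2 - V_T1) / (T2 - T1)
Volume increment = 490.2 - 322.3 = 167.9 m^3/ha
PAI = 167.9 / 5 = 33.58 m^3/ha/year

33.58


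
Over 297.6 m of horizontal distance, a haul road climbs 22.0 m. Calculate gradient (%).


Formula: Gradient = rise / run * 100
Gradient = 22.0 / 297.6 * 100 = 7.4%

7.4


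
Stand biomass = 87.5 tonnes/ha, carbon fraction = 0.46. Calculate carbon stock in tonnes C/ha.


Formula: Carbon Stock = Biomass * Carbon Fraction
C = 87.5 t/ha * 0.46
C = 40.3 t C/ha

40.3


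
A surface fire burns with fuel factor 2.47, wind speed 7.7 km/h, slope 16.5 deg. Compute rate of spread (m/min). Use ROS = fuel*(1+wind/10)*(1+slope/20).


Formula: ROS = fuel * (1 + wind/10) * (1 + slope/20)
Wind factor = 1 + 7.7/10 = 1.77
Slope factor = 1 + 16.5/20 = 1.825
ROS = 2.47 * 1.77 * 1.825 = 7.98 m/min

7.98


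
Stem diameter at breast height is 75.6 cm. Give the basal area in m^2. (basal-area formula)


Formula: BA = pi * (DBH/2)^2 / 10000  (cm^2 to m^2)
Radius = DBH/2 = 75.6/2 = 37.8 cm
BA = pi * 37.8^2 / 10000
   = 4488.8332 cm^2 / 10000
   = 0.4489 m^2

0.4489


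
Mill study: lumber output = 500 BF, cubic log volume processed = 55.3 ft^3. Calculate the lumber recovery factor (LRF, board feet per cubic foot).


Formula: LRF = Lumber Output (BF) / Log Input (ft^3)
LRF = 500 BF / 55.3 ft^3
LRF = 9.04 BF/ft^3

9.04


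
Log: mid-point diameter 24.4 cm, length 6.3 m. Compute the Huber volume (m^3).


Huber: V = Am * L,  Am = pi*(Dm/200)^2
Am = pi*(24.4/200)^2 = 0.046759 m^2
V = 0.046759*6.3 = 0.2946 m^3

0.2946


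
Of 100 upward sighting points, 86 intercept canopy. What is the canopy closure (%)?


Formula: Canopy closure = covered points / total points * 100
Closure = 86 / 100 * 100
Closure = 0.86 * 100 = 86.0%

86.0


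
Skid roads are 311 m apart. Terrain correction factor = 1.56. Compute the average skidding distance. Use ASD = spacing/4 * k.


Formula: ASD = (spacing / 4) * correction
Uncorrected distance = spacing / 4 = 311 / 4 = 77.75 m
ASD = 77.75 * 1.56 = 121 m

121


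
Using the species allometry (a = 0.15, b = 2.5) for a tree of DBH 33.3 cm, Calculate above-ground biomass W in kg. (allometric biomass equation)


Formula: W = a * DBH^b  (allometric power law)
DBH^b = 33.3^2.5 = 6398.9775
W = 0.15 * 6398.9775 = 959.8 kg

959.8


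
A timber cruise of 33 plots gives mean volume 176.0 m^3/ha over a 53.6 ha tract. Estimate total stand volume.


Formula: Total Volume = Mean Volume per ha * Total Area
Total Volume = 176.0 m^3/ha * 53.6 ha
Total Volume = 9434 m^3

9434


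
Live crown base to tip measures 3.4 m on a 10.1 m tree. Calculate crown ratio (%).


Formula: Crown Ratio = (Crown Length / Total Height) * 100
CR = (3.4 m / 10.1 m) * 100
CR = 0.3366 * 100 = 33.7%

33.7


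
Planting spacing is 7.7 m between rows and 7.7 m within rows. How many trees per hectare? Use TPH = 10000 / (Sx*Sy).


Formula: TPH = 10000 m^2/ha / (spacing_x * spacing_y)
Area per tree = 7.7 m * 7.7 m = 59.29 m^2
TPH = 10000 / 59.29 = 169 trees/ha

169


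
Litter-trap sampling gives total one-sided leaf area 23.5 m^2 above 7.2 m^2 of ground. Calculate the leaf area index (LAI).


Formula: LAI = total leaf area / ground area  (dimensionless)
LAI = 23.5 m^2 / 7.2 m^2
LAI = 3.26

3.26


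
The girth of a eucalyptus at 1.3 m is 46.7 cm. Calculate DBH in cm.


Formula: DBH = C / pi
DBH = 46.7 / pi
pi = 3.14159...
DBH = 14.9 cm

14.9


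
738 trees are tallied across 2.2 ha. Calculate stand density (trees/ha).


Formula: Stand Density = N_trees / Area_ha
Density = 738 trees / 2.2 ha
Density = 335 trees/ha

335


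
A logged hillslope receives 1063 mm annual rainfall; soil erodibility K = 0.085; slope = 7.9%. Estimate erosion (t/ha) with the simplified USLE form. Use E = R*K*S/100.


Formula: E = R * K * S / 100  (simplified USLE)
R * K = 1063 * 0.085 = 90.355
E = 90.355 * 7.9 / 100 = 7.14 t/ha

7.14


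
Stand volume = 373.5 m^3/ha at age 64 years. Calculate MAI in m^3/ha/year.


Formula: MAI = Total Volume / Stand Age
MAI = 373.5 m^3/ha / 64 years
MAI = 5.84 m^3/ha/year

5.84


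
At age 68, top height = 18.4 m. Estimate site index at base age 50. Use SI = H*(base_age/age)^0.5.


Formula: SI = H_dom * (base_age / age)^0.5
Age ratio = 50 / 68 = 0.73529
sqrt(age_ratio) = 0.85749
SI = 18.4 * 0.85749 = 15.8 m

15.8


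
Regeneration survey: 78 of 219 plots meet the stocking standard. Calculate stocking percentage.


Formula: Stocking % = stocked plots / total plots * 100
Stocking = 78 / 219 * 100
Stocking = 0.3562 * 100 = 35.6%

35.6


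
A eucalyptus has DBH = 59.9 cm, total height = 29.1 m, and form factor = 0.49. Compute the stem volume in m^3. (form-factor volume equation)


Formula: V = pi * (DBH/200)^2 * H * ff
Radius = DBH/200 = 59.9/200 = 0.2995 m
Radius^2 = 0.2995^2 = 0.08970025 m^2
V = pi * 0.08970025 * 29.1 * 0.49
V = 4.018 m^3

4.018
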